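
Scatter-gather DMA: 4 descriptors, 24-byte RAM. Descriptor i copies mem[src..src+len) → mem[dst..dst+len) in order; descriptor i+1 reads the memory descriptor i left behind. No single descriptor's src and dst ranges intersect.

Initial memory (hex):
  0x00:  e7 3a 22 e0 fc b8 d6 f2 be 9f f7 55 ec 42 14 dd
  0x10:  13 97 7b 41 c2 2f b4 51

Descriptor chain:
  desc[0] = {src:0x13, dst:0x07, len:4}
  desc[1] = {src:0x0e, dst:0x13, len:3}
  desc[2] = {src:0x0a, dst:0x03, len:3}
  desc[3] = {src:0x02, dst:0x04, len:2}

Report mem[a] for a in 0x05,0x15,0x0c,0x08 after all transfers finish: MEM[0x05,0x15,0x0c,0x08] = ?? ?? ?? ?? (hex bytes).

MEM[0x05,0x15,0x0c,0x08] = b4 13 ec c2

#0 dst[0x07+4] := {0x41,0xc2,0x2f,0xb4}
#1 dst[0x13+3] := {0x14,0xdd,0x13}
#2 dst[0x03+3] := {0xb4,0x55,0xec}
#3 dst[0x04+2] := {0x22,0xb4}
query mem[0x05]=0xb4, mem[0x15]=0x13, mem[0x0c]=0xec, mem[0x08]=0xc2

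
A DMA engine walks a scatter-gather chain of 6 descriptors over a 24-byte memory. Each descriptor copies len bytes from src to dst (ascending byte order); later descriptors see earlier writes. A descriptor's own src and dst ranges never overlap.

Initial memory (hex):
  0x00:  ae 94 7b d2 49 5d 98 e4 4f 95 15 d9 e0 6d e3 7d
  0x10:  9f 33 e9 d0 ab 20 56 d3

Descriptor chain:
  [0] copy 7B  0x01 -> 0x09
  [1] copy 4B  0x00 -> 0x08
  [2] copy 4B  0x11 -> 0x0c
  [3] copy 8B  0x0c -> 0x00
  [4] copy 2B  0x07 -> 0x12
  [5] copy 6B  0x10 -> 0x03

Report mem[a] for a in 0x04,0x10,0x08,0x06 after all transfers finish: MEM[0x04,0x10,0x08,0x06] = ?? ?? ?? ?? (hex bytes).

D0: mem[0x09..0x0f] <- [94 7b d2 49 5d 98 e4]
D1: mem[0x08..0x0b] <- [ae 94 7b d2]
D2: mem[0x0c..0x0f] <- [33 e9 d0 ab]
D3: mem[0x00..0x07] <- [33 e9 d0 ab 9f 33 e9 d0]
D4: mem[0x12..0x13] <- [d0 ae]
D5: mem[0x03..0x08] <- [9f 33 d0 ae ab 20]
query mem[0x04]=0x33, mem[0x10]=0x9f, mem[0x08]=0x20, mem[0x06]=0xae

MEM[0x04,0x10,0x08,0x06] = 33 9f 20 ae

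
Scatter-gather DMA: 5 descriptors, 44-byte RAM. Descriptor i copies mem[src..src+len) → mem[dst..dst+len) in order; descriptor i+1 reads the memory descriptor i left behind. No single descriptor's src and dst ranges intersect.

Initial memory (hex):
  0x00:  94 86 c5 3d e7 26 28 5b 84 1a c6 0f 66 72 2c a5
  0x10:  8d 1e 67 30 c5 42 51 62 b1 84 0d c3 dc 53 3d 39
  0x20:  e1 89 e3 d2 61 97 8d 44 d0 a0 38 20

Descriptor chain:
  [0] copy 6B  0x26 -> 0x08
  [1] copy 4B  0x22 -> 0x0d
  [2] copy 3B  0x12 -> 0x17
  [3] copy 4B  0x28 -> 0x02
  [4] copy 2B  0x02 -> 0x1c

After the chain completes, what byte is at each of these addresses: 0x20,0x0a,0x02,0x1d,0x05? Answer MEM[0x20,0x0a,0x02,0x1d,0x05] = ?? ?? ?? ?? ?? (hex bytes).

MEM[0x20,0x0a,0x02,0x1d,0x05] = e1 d0 d0 a0 20

D0: mem[0x08..0x0d] <- [8d 44 d0 a0 38 20]
D1: mem[0x0d..0x10] <- [e3 d2 61 97]
D2: mem[0x17..0x19] <- [67 30 c5]
D3: mem[0x02..0x05] <- [d0 a0 38 20]
D4: mem[0x1c..0x1d] <- [d0 a0]
query mem[0x20]=0xe1, mem[0x0a]=0xd0, mem[0x02]=0xd0, mem[0x1d]=0xa0, mem[0x05]=0x20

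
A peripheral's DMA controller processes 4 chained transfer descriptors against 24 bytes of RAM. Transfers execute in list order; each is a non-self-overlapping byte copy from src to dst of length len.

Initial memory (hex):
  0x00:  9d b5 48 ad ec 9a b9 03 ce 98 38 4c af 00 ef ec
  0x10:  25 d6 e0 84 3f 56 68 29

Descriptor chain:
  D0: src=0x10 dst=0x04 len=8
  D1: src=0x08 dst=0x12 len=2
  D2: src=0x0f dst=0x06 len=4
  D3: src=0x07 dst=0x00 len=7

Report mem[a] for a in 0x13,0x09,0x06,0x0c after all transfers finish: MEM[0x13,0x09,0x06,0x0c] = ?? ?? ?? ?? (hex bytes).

[0] 0x10->0x04 len=8 : 25 d6 e0 84 3f 56 68 29
[1] 0x08->0x12 len=2 : 3f 56
[2] 0x0f->0x06 len=4 : ec 25 d6 3f
[3] 0x07->0x00 len=7 : 25 d6 3f 68 29 af 00
query mem[0x13]=0x56, mem[0x09]=0x3f, mem[0x06]=0x00, mem[0x0c]=0xaf

MEM[0x13,0x09,0x06,0x0c] = 56 3f 00 af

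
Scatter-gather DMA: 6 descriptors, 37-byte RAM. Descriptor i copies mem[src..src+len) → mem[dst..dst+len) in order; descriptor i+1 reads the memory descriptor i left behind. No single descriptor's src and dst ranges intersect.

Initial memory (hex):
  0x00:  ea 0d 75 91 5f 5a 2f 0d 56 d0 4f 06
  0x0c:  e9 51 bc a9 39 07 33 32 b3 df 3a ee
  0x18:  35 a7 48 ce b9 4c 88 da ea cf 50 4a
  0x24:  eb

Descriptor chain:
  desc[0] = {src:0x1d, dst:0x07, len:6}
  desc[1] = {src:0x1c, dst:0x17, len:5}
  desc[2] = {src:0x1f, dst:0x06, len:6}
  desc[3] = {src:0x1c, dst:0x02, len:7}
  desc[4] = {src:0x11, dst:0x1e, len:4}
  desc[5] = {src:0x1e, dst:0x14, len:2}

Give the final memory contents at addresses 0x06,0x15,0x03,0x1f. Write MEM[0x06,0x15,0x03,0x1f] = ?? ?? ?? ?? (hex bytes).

MEM[0x06,0x15,0x03,0x1f] = ea 33 4c 33

[0] 0x1d->0x07 len=6 : 4c 88 da ea cf 50
[1] 0x1c->0x17 len=5 : b9 4c 88 da ea
[2] 0x1f->0x06 len=6 : da ea cf 50 4a eb
[3] 0x1c->0x02 len=7 : b9 4c 88 da ea cf 50
[4] 0x11->0x1e len=4 : 07 33 32 b3
[5] 0x1e->0x14 len=2 : 07 33
query mem[0x06]=0xea, mem[0x15]=0x33, mem[0x03]=0x4c, mem[0x1f]=0x33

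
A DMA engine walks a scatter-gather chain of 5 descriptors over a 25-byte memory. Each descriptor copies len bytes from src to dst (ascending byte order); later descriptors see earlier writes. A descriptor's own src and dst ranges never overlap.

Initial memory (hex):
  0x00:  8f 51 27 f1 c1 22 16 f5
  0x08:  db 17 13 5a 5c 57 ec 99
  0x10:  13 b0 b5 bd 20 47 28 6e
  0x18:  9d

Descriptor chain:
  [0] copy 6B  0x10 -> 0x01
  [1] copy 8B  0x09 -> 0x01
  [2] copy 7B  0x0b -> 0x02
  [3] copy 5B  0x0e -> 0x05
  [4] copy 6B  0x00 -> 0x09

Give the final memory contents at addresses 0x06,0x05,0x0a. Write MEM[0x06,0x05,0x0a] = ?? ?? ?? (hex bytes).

MEM[0x06,0x05,0x0a] = 99 ec 17

[0] 0x10->0x01 len=6 : 13 b0 b5 bd 20 47
[1] 0x09->0x01 len=8 : 17 13 5a 5c 57 ec 99 13
[2] 0x0b->0x02 len=7 : 5a 5c 57 ec 99 13 b0
[3] 0x0e->0x05 len=5 : ec 99 13 b0 b5
[4] 0x00->0x09 len=6 : 8f 17 5a 5c 57 ec
query mem[0x06]=0x99, mem[0x05]=0xec, mem[0x0a]=0x17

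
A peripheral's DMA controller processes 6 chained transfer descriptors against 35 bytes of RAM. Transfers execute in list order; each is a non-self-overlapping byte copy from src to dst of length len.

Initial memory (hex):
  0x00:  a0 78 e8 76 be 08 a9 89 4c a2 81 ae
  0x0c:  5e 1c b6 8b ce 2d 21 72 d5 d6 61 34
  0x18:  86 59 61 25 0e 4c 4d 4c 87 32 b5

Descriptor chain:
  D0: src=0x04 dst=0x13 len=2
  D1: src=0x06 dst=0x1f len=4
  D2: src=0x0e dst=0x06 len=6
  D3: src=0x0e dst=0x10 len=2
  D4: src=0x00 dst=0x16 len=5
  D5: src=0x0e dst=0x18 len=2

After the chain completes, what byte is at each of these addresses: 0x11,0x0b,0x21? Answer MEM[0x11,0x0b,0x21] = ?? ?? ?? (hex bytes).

MEM[0x11,0x0b,0x21] = 8b be 4c

  after D0: wrote 2B at 0x13 = be08
  after D1: wrote 4B at 0x1f = a9894ca2
  after D2: wrote 6B at 0x06 = b68bce2d21be
  after D3: wrote 2B at 0x10 = b68b
  after D4: wrote 5B at 0x16 = a078e876be
  after D5: wrote 2B at 0x18 = b68b
query mem[0x11]=0x8b, mem[0x0b]=0xbe, mem[0x21]=0x4c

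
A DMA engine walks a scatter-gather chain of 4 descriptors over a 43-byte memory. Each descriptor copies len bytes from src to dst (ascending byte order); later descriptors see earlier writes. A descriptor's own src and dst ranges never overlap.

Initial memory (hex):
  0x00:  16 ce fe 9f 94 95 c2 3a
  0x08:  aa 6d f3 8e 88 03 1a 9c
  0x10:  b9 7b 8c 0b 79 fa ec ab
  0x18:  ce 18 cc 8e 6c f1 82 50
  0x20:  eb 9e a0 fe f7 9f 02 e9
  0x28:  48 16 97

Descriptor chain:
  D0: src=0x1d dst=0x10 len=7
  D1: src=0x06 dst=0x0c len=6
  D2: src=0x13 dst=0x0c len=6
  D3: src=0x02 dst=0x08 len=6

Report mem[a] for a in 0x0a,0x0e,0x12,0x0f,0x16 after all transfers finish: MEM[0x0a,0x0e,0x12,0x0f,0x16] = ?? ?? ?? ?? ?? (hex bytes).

MEM[0x0a,0x0e,0x12,0x0f,0x16] = 94 a0 50 fe fe

#0 dst[0x10+7] := {0xf1,0x82,0x50,0xeb,0x9e,0xa0,0xfe}
#1 dst[0x0c+6] := {0xc2,0x3a,0xaa,0x6d,0xf3,0x8e}
#2 dst[0x0c+6] := {0xeb,0x9e,0xa0,0xfe,0xab,0xce}
#3 dst[0x08+6] := {0xfe,0x9f,0x94,0x95,0xc2,0x3a}
query mem[0x0a]=0x94, mem[0x0e]=0xa0, mem[0x12]=0x50, mem[0x0f]=0xfe, mem[0x16]=0xfe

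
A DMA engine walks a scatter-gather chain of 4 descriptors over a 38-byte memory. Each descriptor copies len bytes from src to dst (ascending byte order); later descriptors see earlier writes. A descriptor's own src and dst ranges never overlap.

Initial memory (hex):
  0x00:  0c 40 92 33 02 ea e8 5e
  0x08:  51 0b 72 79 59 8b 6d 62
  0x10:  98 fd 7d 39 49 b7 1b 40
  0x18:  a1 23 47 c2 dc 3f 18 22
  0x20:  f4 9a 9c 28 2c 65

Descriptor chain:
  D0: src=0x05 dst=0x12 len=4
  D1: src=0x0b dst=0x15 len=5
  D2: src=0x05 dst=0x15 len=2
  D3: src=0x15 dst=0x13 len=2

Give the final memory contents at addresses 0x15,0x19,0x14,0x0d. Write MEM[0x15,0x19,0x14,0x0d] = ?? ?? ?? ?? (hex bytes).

D0: mem[0x12..0x15] <- [ea e8 5e 51]
D1: mem[0x15..0x19] <- [79 59 8b 6d 62]
D2: mem[0x15..0x16] <- [ea e8]
D3: mem[0x13..0x14] <- [ea e8]
query mem[0x15]=0xea, mem[0x19]=0x62, mem[0x14]=0xe8, mem[0x0d]=0x8b

MEM[0x15,0x19,0x14,0x0d] = ea 62 e8 8b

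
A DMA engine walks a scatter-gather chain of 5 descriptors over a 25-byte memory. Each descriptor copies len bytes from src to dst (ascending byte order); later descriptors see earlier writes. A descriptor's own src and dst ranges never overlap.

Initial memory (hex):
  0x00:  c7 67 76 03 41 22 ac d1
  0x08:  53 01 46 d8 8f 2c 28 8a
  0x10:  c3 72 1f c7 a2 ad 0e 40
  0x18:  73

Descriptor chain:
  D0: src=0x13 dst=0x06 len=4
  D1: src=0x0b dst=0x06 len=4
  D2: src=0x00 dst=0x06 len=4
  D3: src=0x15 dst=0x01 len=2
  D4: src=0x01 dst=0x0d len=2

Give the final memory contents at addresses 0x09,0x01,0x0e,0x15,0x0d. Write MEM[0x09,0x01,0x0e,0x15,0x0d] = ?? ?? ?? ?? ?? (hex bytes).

MEM[0x09,0x01,0x0e,0x15,0x0d] = 03 ad 0e ad ad

#0 dst[0x06+4] := {0xc7,0xa2,0xad,0x0e}
#1 dst[0x06+4] := {0xd8,0x8f,0x2c,0x28}
#2 dst[0x06+4] := {0xc7,0x67,0x76,0x03}
#3 dst[0x01+2] := {0xad,0x0e}
#4 dst[0x0d+2] := {0xad,0x0e}
query mem[0x09]=0x03, mem[0x01]=0xad, mem[0x0e]=0x0e, mem[0x15]=0xad, mem[0x0d]=0xad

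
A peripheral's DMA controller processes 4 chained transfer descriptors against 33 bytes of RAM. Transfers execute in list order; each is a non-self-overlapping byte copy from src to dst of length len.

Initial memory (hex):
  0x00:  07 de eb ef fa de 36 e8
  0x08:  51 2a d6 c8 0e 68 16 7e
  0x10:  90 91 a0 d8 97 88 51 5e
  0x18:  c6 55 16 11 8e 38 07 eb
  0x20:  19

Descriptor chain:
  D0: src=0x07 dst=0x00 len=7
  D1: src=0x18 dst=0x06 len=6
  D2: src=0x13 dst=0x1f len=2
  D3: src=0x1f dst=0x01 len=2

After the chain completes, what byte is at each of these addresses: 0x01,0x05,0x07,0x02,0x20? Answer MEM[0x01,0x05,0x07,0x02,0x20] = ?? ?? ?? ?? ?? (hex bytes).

MEM[0x01,0x05,0x07,0x02,0x20] = d8 0e 55 97 97

[0] 0x07->0x00 len=7 : e8 51 2a d6 c8 0e 68
[1] 0x18->0x06 len=6 : c6 55 16 11 8e 38
[2] 0x13->0x1f len=2 : d8 97
[3] 0x1f->0x01 len=2 : d8 97
query mem[0x01]=0xd8, mem[0x05]=0x0e, mem[0x07]=0x55, mem[0x02]=0x97, mem[0x20]=0x97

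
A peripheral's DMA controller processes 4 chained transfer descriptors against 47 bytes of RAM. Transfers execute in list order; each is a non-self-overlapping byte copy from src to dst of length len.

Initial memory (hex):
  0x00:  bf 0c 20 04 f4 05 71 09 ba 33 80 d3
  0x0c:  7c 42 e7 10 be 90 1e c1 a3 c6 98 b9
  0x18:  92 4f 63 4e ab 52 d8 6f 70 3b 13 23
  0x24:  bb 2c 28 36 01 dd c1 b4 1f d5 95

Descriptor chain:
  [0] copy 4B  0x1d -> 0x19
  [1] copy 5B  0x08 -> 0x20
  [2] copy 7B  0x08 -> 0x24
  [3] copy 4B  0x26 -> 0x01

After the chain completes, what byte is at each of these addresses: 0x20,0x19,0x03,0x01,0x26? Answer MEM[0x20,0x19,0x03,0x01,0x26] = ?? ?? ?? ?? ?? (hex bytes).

D0: mem[0x19..0x1c] <- [52 d8 6f 70]
D1: mem[0x20..0x24] <- [ba 33 80 d3 7c]
D2: mem[0x24..0x2a] <- [ba 33 80 d3 7c 42 e7]
D3: mem[0x01..0x04] <- [80 d3 7c 42]
query mem[0x20]=0xba, mem[0x19]=0x52, mem[0x03]=0x7c, mem[0x01]=0x80, mem[0x26]=0x80

MEM[0x20,0x19,0x03,0x01,0x26] = ba 52 7c 80 80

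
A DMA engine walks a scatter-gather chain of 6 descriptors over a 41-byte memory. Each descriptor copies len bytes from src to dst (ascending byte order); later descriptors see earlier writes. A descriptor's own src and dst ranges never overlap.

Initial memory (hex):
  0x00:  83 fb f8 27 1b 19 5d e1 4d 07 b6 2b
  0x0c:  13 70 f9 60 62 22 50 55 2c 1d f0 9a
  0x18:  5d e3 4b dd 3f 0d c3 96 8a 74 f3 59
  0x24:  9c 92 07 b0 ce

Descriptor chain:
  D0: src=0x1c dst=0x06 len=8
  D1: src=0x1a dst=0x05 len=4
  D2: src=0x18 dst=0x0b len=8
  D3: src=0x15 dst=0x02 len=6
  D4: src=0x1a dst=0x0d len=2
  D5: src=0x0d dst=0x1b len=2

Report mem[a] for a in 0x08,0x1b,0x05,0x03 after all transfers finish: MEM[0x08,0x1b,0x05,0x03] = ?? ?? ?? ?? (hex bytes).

MEM[0x08,0x1b,0x05,0x03] = 0d 4b 5d f0

#0 dst[0x06+8] := {0x3f,0x0d,0xc3,0x96,0x8a,0x74,0xf3,0x59}
#1 dst[0x05+4] := {0x4b,0xdd,0x3f,0x0d}
#2 dst[0x0b+8] := {0x5d,0xe3,0x4b,0xdd,0x3f,0x0d,0xc3,0x96}
#3 dst[0x02+6] := {0x1d,0xf0,0x9a,0x5d,0xe3,0x4b}
#4 dst[0x0d+2] := {0x4b,0xdd}
#5 dst[0x1b+2] := {0x4b,0xdd}
query mem[0x08]=0x0d, mem[0x1b]=0x4b, mem[0x05]=0x5d, mem[0x03]=0xf0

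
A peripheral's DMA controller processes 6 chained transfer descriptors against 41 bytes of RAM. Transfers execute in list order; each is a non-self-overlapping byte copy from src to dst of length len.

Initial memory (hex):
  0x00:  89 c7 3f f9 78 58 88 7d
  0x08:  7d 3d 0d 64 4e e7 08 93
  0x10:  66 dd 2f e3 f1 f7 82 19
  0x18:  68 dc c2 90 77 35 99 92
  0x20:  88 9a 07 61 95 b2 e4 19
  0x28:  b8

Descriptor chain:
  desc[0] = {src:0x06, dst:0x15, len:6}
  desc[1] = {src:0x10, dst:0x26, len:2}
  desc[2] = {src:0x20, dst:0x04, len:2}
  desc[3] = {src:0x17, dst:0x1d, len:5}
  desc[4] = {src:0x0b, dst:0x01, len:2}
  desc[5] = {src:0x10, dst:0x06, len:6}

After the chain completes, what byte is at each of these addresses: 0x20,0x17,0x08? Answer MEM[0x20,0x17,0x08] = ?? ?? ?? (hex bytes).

MEM[0x20,0x17,0x08] = 64 7d 2f

  after D0: wrote 6B at 0x15 = 887d7d3d0d64
  after D1: wrote 2B at 0x26 = 66dd
  after D2: wrote 2B at 0x04 = 889a
  after D3: wrote 5B at 0x1d = 7d3d0d6490
  after D4: wrote 2B at 0x01 = 644e
  after D5: wrote 6B at 0x06 = 66dd2fe3f188
query mem[0x20]=0x64, mem[0x17]=0x7d, mem[0x08]=0x2f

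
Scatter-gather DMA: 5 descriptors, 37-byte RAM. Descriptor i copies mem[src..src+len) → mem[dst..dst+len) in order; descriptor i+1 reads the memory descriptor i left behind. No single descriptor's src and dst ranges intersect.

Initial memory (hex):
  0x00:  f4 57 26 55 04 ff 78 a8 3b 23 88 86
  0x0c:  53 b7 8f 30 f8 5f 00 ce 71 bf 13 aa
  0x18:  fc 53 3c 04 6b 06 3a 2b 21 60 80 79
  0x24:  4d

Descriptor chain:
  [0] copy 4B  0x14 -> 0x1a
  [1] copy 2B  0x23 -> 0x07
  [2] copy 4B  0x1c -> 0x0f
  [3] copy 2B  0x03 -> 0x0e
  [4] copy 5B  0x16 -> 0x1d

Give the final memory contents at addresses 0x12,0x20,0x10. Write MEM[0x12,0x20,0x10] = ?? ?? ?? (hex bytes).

  after D0: wrote 4B at 0x1a = 71bf13aa
  after D1: wrote 2B at 0x07 = 794d
  after D2: wrote 4B at 0x0f = 13aa3a2b
  after D3: wrote 2B at 0x0e = 5504
  after D4: wrote 5B at 0x1d = 13aafc5371
query mem[0x12]=0x2b, mem[0x20]=0x53, mem[0x10]=0xaa

MEM[0x12,0x20,0x10] = 2b 53 aa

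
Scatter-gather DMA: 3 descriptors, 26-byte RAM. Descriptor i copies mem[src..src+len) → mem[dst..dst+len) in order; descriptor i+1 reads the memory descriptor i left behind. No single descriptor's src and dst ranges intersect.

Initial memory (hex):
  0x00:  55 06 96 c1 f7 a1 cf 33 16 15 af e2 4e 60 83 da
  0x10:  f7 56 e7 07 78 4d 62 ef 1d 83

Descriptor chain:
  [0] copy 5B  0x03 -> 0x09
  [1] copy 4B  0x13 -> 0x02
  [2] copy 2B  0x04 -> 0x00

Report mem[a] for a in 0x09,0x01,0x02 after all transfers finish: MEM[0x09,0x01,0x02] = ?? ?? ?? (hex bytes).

#0 dst[0x09+5] := {0xc1,0xf7,0xa1,0xcf,0x33}
#1 dst[0x02+4] := {0x07,0x78,0x4d,0x62}
#2 dst[0x00+2] := {0x4d,0x62}
query mem[0x09]=0xc1, mem[0x01]=0x62, mem[0x02]=0x07

MEM[0x09,0x01,0x02] = c1 62 07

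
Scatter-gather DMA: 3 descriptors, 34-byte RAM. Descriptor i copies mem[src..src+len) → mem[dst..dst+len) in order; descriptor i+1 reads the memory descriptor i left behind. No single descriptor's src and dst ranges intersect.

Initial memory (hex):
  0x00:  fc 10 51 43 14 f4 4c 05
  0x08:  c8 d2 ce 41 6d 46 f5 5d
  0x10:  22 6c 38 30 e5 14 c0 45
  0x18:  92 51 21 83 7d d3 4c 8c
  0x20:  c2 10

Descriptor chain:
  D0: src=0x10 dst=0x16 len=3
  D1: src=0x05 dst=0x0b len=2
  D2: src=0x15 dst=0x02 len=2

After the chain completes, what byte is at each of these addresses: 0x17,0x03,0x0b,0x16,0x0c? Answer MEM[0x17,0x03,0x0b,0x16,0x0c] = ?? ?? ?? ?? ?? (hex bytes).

MEM[0x17,0x03,0x0b,0x16,0x0c] = 6c 22 f4 22 4c

D0: mem[0x16..0x18] <- [22 6c 38]
D1: mem[0x0b..0x0c] <- [f4 4c]
D2: mem[0x02..0x03] <- [14 22]
query mem[0x17]=0x6c, mem[0x03]=0x22, mem[0x0b]=0xf4, mem[0x16]=0x22, mem[0x0c]=0x4c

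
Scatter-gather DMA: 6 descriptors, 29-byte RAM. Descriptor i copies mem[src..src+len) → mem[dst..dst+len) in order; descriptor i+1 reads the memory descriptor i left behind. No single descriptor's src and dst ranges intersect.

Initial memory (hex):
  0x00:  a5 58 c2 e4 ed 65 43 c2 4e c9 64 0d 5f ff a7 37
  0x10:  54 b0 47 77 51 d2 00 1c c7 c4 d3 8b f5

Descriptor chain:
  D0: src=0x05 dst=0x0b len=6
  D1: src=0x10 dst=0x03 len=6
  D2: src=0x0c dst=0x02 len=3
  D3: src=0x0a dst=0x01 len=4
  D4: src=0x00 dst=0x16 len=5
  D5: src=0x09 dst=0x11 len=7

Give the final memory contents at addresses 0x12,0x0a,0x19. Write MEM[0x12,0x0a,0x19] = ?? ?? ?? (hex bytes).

MEM[0x12,0x0a,0x19] = 64 64 43

  after D0: wrote 6B at 0x0b = 6543c24ec964
  after D1: wrote 6B at 0x03 = 64b0477751d2
  after D2: wrote 3B at 0x02 = 43c24e
  after D3: wrote 4B at 0x01 = 646543c2
  after D4: wrote 5B at 0x16 = a5646543c2
  after D5: wrote 7B at 0x11 = c9646543c24ec9
query mem[0x12]=0x64, mem[0x0a]=0x64, mem[0x19]=0x43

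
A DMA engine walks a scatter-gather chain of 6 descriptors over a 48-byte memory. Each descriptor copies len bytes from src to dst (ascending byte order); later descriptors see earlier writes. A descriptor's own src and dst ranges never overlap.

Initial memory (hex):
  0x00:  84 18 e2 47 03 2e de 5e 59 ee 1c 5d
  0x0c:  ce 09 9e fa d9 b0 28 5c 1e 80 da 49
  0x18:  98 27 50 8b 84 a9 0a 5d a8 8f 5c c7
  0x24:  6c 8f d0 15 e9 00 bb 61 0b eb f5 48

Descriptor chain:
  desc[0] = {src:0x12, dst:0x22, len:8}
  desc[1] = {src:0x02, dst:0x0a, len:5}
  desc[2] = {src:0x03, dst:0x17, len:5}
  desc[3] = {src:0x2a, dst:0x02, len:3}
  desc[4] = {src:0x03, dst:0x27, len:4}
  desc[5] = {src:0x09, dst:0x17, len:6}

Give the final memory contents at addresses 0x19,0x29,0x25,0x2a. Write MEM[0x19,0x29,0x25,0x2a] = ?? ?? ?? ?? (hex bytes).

  after D0: wrote 8B at 0x22 = 285c1e80da499827
  after D1: wrote 5B at 0x0a = e247032ede
  after D2: wrote 5B at 0x17 = 47032ede5e
  after D3: wrote 3B at 0x02 = bb610b
  after D4: wrote 4B at 0x27 = 610b2ede
  after D5: wrote 6B at 0x17 = eee247032ede
query mem[0x19]=0x47, mem[0x29]=0x2e, mem[0x25]=0x80, mem[0x2a]=0xde

MEM[0x19,0x29,0x25,0x2a] = 47 2e 80 de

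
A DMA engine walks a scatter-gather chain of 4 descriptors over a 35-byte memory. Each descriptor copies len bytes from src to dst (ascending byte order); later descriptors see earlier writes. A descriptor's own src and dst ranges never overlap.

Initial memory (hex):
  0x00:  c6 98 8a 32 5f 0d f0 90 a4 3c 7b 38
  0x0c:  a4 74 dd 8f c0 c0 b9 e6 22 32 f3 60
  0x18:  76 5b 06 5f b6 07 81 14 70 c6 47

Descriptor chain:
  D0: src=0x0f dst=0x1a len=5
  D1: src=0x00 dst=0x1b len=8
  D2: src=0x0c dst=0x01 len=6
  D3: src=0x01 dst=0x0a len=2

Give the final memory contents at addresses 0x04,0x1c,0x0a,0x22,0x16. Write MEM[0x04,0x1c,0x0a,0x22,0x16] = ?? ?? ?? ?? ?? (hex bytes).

#0 dst[0x1a+5] := {0x8f,0xc0,0xc0,0xb9,0xe6}
#1 dst[0x1b+8] := {0xc6,0x98,0x8a,0x32,0x5f,0x0d,0xf0,0x90}
#2 dst[0x01+6] := {0xa4,0x74,0xdd,0x8f,0xc0,0xc0}
#3 dst[0x0a+2] := {0xa4,0x74}
query mem[0x04]=0x8f, mem[0x1c]=0x98, mem[0x0a]=0xa4, mem[0x22]=0x90, mem[0x16]=0xf3

MEM[0x04,0x1c,0x0a,0x22,0x16] = 8f 98 a4 90 f3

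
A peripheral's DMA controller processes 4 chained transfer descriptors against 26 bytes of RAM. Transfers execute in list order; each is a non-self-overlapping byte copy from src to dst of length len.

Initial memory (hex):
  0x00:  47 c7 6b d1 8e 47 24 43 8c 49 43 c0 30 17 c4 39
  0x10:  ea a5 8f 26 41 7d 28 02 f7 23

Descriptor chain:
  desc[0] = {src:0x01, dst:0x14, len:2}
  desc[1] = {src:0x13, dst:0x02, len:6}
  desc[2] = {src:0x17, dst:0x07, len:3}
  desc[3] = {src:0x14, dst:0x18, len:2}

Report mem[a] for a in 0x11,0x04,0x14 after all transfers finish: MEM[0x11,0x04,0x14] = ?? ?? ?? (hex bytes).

#0 dst[0x14+2] := {0xc7,0x6b}
#1 dst[0x02+6] := {0x26,0xc7,0x6b,0x28,0x02,0xf7}
#2 dst[0x07+3] := {0x02,0xf7,0x23}
#3 dst[0x18+2] := {0xc7,0x6b}
query mem[0x11]=0xa5, mem[0x04]=0x6b, mem[0x14]=0xc7

MEM[0x11,0x04,0x14] = a5 6b c7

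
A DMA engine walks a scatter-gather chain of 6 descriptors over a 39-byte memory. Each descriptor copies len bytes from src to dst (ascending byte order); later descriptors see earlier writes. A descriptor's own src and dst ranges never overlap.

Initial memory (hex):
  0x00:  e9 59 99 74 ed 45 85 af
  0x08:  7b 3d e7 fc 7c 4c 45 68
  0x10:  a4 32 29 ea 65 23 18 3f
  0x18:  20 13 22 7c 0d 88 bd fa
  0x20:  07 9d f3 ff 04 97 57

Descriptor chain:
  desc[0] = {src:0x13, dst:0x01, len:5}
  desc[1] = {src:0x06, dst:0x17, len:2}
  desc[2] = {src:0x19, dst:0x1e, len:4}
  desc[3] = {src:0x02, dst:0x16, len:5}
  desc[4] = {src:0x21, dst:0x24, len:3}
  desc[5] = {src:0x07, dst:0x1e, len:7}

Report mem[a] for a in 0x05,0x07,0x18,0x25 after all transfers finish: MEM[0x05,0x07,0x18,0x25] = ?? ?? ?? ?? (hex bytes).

#0 dst[0x01+5] := {0xea,0x65,0x23,0x18,0x3f}
#1 dst[0x17+2] := {0x85,0xaf}
#2 dst[0x1e+4] := {0x13,0x22,0x7c,0x0d}
#3 dst[0x16+5] := {0x65,0x23,0x18,0x3f,0x85}
#4 dst[0x24+3] := {0x0d,0xf3,0xff}
#5 dst[0x1e+7] := {0xaf,0x7b,0x3d,0xe7,0xfc,0x7c,0x4c}
query mem[0x05]=0x3f, mem[0x07]=0xaf, mem[0x18]=0x18, mem[0x25]=0xf3

MEM[0x05,0x07,0x18,0x25] = 3f af 18 f3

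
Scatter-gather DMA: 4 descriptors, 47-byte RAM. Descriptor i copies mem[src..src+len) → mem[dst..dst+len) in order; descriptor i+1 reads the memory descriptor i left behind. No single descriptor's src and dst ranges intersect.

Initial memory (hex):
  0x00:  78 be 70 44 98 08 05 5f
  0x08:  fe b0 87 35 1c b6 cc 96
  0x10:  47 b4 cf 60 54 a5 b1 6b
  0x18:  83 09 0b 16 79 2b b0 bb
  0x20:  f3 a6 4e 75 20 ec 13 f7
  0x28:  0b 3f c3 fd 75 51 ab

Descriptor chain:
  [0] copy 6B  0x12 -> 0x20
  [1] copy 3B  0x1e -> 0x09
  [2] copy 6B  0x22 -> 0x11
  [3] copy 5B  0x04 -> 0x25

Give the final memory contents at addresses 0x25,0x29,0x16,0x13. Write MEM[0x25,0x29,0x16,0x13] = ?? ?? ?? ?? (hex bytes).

[0] 0x12->0x20 len=6 : cf 60 54 a5 b1 6b
[1] 0x1e->0x09 len=3 : b0 bb cf
[2] 0x22->0x11 len=6 : 54 a5 b1 6b 13 f7
[3] 0x04->0x25 len=5 : 98 08 05 5f fe
query mem[0x25]=0x98, mem[0x29]=0xfe, mem[0x16]=0xf7, mem[0x13]=0xb1

MEM[0x25,0x29,0x16,0x13] = 98 fe f7 b1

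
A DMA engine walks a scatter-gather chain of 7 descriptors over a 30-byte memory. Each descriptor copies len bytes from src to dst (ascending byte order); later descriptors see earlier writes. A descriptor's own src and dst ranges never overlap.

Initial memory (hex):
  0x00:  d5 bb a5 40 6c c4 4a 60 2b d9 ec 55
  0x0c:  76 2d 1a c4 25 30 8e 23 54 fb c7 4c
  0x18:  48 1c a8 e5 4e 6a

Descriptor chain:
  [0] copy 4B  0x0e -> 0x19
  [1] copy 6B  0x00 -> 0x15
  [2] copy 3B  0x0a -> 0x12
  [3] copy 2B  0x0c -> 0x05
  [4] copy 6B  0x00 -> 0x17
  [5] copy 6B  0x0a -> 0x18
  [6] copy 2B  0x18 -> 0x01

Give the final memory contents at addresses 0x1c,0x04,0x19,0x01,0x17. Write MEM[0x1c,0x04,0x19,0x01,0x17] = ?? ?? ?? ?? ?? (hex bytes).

MEM[0x1c,0x04,0x19,0x01,0x17] = 1a 6c 55 ec d5

  after D0: wrote 4B at 0x19 = 1ac42530
  after D1: wrote 6B at 0x15 = d5bba5406cc4
  after D2: wrote 3B at 0x12 = ec5576
  after D3: wrote 2B at 0x05 = 762d
  after D4: wrote 6B at 0x17 = d5bba5406c76
  after D5: wrote 6B at 0x18 = ec55762d1ac4
  after D6: wrote 2B at 0x01 = ec55
query mem[0x1c]=0x1a, mem[0x04]=0x6c, mem[0x19]=0x55, mem[0x01]=0xec, mem[0x17]=0xd5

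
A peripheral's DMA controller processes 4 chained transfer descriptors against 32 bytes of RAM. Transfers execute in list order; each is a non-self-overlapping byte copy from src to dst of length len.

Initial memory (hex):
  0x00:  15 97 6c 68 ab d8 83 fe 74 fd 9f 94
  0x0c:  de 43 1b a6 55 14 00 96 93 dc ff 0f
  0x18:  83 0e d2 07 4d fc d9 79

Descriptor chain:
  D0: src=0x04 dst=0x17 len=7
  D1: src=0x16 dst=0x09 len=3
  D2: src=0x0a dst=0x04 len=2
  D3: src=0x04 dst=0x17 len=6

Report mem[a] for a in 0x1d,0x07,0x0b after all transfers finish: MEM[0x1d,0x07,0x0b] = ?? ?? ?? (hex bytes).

MEM[0x1d,0x07,0x0b] = 9f fe d8

[0] 0x04->0x17 len=7 : ab d8 83 fe 74 fd 9f
[1] 0x16->0x09 len=3 : ff ab d8
[2] 0x0a->0x04 len=2 : ab d8
[3] 0x04->0x17 len=6 : ab d8 83 fe 74 ff
query mem[0x1d]=0x9f, mem[0x07]=0xfe, mem[0x0b]=0xd8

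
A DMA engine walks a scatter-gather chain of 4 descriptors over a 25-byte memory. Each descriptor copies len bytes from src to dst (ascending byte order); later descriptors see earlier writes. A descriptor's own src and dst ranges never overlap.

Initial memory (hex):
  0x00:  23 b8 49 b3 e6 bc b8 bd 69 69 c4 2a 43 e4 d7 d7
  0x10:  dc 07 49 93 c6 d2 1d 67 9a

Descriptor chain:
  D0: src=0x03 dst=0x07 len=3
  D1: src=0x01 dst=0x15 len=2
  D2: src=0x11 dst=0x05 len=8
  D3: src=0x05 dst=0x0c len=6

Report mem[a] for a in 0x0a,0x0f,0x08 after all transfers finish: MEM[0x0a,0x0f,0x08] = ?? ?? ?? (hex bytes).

D0: mem[0x07..0x09] <- [b3 e6 bc]
D1: mem[0x15..0x16] <- [b8 49]
D2: mem[0x05..0x0c] <- [07 49 93 c6 b8 49 67 9a]
D3: mem[0x0c..0x11] <- [07 49 93 c6 b8 49]
query mem[0x0a]=0x49, mem[0x0f]=0xc6, mem[0x08]=0xc6

MEM[0x0a,0x0f,0x08] = 49 c6 c6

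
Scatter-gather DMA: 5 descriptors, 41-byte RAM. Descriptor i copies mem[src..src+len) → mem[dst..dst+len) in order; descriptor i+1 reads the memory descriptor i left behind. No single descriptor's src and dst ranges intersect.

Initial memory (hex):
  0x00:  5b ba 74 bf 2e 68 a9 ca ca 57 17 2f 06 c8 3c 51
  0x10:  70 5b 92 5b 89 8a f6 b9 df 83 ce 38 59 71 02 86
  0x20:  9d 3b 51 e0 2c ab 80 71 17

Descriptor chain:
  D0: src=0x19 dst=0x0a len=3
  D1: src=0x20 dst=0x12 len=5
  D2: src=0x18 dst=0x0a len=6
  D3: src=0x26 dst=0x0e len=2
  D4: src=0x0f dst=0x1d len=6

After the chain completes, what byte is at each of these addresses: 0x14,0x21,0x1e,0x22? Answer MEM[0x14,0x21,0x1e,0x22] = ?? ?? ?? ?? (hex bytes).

MEM[0x14,0x21,0x1e,0x22] = 51 3b 70 51

[0] 0x19->0x0a len=3 : 83 ce 38
[1] 0x20->0x12 len=5 : 9d 3b 51 e0 2c
[2] 0x18->0x0a len=6 : df 83 ce 38 59 71
[3] 0x26->0x0e len=2 : 80 71
[4] 0x0f->0x1d len=6 : 71 70 5b 9d 3b 51
query mem[0x14]=0x51, mem[0x21]=0x3b, mem[0x1e]=0x70, mem[0x22]=0x51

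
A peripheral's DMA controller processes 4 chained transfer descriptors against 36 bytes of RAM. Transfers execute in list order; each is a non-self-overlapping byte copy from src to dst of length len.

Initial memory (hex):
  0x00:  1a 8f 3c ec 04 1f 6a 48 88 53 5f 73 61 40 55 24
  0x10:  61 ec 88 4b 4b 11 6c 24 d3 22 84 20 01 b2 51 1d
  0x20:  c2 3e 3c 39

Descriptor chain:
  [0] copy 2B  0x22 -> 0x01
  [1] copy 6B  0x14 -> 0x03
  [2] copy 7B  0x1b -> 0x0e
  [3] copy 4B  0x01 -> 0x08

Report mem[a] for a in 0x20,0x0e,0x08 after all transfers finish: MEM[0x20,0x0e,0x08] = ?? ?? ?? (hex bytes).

MEM[0x20,0x0e,0x08] = c2 20 3c

#0 dst[0x01+2] := {0x3c,0x39}
#1 dst[0x03+6] := {0x4b,0x11,0x6c,0x24,0xd3,0x22}
#2 dst[0x0e+7] := {0x20,0x01,0xb2,0x51,0x1d,0xc2,0x3e}
#3 dst[0x08+4] := {0x3c,0x39,0x4b,0x11}
query mem[0x20]=0xc2, mem[0x0e]=0x20, mem[0x08]=0x3c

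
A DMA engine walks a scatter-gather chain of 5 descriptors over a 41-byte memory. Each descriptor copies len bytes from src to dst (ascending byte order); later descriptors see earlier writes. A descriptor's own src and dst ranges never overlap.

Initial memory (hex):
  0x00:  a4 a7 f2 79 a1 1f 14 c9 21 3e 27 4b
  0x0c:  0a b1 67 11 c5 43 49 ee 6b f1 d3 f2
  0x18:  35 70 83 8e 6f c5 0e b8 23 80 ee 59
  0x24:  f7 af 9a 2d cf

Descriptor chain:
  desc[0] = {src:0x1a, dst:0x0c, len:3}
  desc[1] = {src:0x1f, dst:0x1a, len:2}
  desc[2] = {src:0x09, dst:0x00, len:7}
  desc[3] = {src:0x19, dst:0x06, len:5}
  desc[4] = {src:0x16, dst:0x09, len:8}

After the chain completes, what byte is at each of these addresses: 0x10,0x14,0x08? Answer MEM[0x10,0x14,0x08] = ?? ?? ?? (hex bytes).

MEM[0x10,0x14,0x08] = c5 6b 23

[0] 0x1a->0x0c len=3 : 83 8e 6f
[1] 0x1f->0x1a len=2 : b8 23
[2] 0x09->0x00 len=7 : 3e 27 4b 83 8e 6f 11
[3] 0x19->0x06 len=5 : 70 b8 23 6f c5
[4] 0x16->0x09 len=8 : d3 f2 35 70 b8 23 6f c5
query mem[0x10]=0xc5, mem[0x14]=0x6b, mem[0x08]=0x23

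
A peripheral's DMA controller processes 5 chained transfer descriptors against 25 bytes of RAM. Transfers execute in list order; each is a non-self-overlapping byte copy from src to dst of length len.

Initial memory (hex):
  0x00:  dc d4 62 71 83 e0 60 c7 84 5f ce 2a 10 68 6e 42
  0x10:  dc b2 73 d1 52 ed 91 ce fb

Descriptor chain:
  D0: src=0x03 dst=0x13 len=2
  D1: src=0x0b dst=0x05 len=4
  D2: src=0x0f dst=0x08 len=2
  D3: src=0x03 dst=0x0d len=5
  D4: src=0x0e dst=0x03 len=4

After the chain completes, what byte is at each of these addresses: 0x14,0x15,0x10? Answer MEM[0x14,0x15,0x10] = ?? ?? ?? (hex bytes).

MEM[0x14,0x15,0x10] = 83 ed 10

[0] 0x03->0x13 len=2 : 71 83
[1] 0x0b->0x05 len=4 : 2a 10 68 6e
[2] 0x0f->0x08 len=2 : 42 dc
[3] 0x03->0x0d len=5 : 71 83 2a 10 68
[4] 0x0e->0x03 len=4 : 83 2a 10 68
query mem[0x14]=0x83, mem[0x15]=0xed, mem[0x10]=0x10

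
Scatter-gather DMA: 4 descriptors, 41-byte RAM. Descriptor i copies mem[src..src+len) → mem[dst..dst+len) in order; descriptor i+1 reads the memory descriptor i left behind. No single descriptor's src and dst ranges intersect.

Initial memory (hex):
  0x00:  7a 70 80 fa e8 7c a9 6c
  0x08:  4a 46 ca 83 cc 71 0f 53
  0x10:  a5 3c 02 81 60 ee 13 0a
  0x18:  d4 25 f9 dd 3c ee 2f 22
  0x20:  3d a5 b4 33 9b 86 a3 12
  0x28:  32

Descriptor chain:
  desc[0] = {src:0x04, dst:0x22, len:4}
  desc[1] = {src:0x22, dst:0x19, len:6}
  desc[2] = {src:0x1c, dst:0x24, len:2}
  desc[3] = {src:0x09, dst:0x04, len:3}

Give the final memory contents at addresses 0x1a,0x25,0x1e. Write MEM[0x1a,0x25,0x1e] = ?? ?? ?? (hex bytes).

MEM[0x1a,0x25,0x1e] = 7c a3 12

D0: mem[0x22..0x25] <- [e8 7c a9 6c]
D1: mem[0x19..0x1e] <- [e8 7c a9 6c a3 12]
D2: mem[0x24..0x25] <- [6c a3]
D3: mem[0x04..0x06] <- [46 ca 83]
query mem[0x1a]=0x7c, mem[0x25]=0xa3, mem[0x1e]=0x12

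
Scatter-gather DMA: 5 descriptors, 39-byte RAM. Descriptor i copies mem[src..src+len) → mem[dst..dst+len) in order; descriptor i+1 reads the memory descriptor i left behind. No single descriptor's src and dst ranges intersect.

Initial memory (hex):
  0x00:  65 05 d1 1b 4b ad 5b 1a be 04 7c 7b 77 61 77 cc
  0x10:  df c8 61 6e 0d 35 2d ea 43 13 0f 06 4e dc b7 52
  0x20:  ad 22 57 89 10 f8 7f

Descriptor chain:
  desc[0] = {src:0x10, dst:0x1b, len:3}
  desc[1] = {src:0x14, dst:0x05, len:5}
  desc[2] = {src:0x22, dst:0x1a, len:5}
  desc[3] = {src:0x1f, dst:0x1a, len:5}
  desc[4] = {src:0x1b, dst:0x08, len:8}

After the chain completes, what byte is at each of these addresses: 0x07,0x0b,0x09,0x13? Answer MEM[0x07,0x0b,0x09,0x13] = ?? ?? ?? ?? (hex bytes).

D0: mem[0x1b..0x1d] <- [df c8 61]
D1: mem[0x05..0x09] <- [0d 35 2d ea 43]
D2: mem[0x1a..0x1e] <- [57 89 10 f8 7f]
D3: mem[0x1a..0x1e] <- [52 ad 22 57 89]
D4: mem[0x08..0x0f] <- [ad 22 57 89 52 ad 22 57]
query mem[0x07]=0x2d, mem[0x0b]=0x89, mem[0x09]=0x22, mem[0x13]=0x6e

MEM[0x07,0x0b,0x09,0x13] = 2d 89 22 6e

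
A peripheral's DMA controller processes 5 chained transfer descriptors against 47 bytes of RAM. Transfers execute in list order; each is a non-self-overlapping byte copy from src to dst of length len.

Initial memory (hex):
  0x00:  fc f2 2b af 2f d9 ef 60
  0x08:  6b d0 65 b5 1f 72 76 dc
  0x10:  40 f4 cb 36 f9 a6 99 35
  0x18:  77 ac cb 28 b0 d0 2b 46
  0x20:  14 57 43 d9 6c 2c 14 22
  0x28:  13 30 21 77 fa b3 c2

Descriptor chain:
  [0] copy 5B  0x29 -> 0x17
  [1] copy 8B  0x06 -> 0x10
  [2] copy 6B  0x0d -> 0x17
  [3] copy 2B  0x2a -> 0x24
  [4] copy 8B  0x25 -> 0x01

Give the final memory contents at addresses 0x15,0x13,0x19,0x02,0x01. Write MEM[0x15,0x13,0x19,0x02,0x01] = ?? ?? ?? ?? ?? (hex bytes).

[0] 0x29->0x17 len=5 : 30 21 77 fa b3
[1] 0x06->0x10 len=8 : ef 60 6b d0 65 b5 1f 72
[2] 0x0d->0x17 len=6 : 72 76 dc ef 60 6b
[3] 0x2a->0x24 len=2 : 21 77
[4] 0x25->0x01 len=8 : 77 14 22 13 30 21 77 fa
query mem[0x15]=0xb5, mem[0x13]=0xd0, mem[0x19]=0xdc, mem[0x02]=0x14, mem[0x01]=0x77

MEM[0x15,0x13,0x19,0x02,0x01] = b5 d0 dc 14 77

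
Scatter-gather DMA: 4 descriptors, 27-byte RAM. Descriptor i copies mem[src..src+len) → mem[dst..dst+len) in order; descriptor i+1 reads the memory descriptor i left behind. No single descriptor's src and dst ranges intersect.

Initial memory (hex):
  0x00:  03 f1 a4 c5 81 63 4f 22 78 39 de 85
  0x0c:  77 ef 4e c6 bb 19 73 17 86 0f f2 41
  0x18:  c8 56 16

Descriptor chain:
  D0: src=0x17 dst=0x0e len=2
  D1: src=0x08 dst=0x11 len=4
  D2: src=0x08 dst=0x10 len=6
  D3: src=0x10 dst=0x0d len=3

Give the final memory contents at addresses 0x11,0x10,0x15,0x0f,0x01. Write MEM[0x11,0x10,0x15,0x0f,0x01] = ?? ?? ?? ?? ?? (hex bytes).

[0] 0x17->0x0e len=2 : 41 c8
[1] 0x08->0x11 len=4 : 78 39 de 85
[2] 0x08->0x10 len=6 : 78 39 de 85 77 ef
[3] 0x10->0x0d len=3 : 78 39 de
query mem[0x11]=0x39, mem[0x10]=0x78, mem[0x15]=0xef, mem[0x0f]=0xde, mem[0x01]=0xf1

MEM[0x11,0x10,0x15,0x0f,0x01] = 39 78 ef de f1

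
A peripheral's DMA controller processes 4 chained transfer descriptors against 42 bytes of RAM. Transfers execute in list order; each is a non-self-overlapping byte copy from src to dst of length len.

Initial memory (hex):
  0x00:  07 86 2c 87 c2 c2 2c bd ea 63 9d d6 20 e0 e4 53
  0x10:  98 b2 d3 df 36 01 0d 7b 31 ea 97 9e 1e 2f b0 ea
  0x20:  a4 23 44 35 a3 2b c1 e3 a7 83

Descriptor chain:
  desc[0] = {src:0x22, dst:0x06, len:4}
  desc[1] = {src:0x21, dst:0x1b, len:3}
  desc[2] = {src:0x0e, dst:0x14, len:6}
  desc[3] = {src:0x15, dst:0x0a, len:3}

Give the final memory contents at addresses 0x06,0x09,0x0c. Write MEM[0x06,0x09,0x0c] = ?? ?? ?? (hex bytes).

D0: mem[0x06..0x09] <- [44 35 a3 2b]
D1: mem[0x1b..0x1d] <- [23 44 35]
D2: mem[0x14..0x19] <- [e4 53 98 b2 d3 df]
D3: mem[0x0a..0x0c] <- [53 98 b2]
query mem[0x06]=0x44, mem[0x09]=0x2b, mem[0x0c]=0xb2

MEM[0x06,0x09,0x0c] = 44 2b b2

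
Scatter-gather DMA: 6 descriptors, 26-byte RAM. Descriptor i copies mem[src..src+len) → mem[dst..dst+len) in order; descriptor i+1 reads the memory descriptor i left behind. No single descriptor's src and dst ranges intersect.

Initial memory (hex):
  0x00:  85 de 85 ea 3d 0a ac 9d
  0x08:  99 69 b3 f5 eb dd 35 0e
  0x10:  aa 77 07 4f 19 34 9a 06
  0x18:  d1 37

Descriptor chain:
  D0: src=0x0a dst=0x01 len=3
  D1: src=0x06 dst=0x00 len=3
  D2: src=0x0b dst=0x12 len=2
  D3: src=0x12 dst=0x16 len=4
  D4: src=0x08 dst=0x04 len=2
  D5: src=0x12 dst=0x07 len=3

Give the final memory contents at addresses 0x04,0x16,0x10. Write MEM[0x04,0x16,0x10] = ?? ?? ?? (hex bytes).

MEM[0x04,0x16,0x10] = 99 f5 aa

  after D0: wrote 3B at 0x01 = b3f5eb
  after D1: wrote 3B at 0x00 = ac9d99
  after D2: wrote 2B at 0x12 = f5eb
  after D3: wrote 4B at 0x16 = f5eb1934
  after D4: wrote 2B at 0x04 = 9969
  after D5: wrote 3B at 0x07 = f5eb19
query mem[0x04]=0x99, mem[0x16]=0xf5, mem[0x10]=0xaa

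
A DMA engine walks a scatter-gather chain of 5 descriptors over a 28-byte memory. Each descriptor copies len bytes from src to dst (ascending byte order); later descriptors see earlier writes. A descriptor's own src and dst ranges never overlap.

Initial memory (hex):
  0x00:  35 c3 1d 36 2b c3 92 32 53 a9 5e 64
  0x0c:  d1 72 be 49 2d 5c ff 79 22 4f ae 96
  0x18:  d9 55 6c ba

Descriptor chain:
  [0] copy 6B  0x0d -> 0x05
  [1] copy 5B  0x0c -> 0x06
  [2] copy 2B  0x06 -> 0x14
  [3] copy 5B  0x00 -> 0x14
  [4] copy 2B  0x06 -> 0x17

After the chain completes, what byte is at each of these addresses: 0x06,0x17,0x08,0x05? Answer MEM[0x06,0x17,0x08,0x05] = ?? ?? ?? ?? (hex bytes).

MEM[0x06,0x17,0x08,0x05] = d1 d1 be 72

[0] 0x0d->0x05 len=6 : 72 be 49 2d 5c ff
[1] 0x0c->0x06 len=5 : d1 72 be 49 2d
[2] 0x06->0x14 len=2 : d1 72
[3] 0x00->0x14 len=5 : 35 c3 1d 36 2b
[4] 0x06->0x17 len=2 : d1 72
query mem[0x06]=0xd1, mem[0x17]=0xd1, mem[0x08]=0xbe, mem[0x05]=0x72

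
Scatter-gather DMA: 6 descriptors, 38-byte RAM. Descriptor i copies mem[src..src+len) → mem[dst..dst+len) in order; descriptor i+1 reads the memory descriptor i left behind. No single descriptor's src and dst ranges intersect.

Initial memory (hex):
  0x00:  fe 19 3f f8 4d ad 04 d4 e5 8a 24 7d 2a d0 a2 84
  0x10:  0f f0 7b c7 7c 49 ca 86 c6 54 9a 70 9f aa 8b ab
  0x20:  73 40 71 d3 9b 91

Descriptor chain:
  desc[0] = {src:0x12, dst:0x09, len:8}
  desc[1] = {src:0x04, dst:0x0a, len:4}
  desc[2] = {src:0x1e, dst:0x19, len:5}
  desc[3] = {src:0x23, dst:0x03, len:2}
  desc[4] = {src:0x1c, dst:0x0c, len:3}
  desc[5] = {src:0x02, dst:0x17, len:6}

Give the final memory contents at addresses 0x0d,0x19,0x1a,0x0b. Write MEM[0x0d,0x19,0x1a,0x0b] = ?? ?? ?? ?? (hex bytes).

MEM[0x0d,0x19,0x1a,0x0b] = 71 9b ad ad

[0] 0x12->0x09 len=8 : 7b c7 7c 49 ca 86 c6 54
[1] 0x04->0x0a len=4 : 4d ad 04 d4
[2] 0x1e->0x19 len=5 : 8b ab 73 40 71
[3] 0x23->0x03 len=2 : d3 9b
[4] 0x1c->0x0c len=3 : 40 71 8b
[5] 0x02->0x17 len=6 : 3f d3 9b ad 04 d4
query mem[0x0d]=0x71, mem[0x19]=0x9b, mem[0x1a]=0xad, mem[0x0b]=0xad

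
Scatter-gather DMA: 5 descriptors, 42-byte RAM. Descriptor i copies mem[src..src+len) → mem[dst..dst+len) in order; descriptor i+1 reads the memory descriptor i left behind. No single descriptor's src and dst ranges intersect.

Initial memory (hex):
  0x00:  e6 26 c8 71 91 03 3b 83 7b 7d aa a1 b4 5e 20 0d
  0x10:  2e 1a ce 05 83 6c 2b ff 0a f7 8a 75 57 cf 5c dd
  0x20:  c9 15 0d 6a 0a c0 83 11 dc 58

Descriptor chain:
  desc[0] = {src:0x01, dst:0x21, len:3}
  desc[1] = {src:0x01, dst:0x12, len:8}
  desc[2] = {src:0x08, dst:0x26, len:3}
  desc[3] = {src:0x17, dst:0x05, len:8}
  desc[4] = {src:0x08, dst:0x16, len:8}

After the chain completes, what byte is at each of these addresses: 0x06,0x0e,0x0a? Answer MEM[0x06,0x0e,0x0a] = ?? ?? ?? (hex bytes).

#0 dst[0x21+3] := {0x26,0xc8,0x71}
#1 dst[0x12+8] := {0x26,0xc8,0x71,0x91,0x03,0x3b,0x83,0x7b}
#2 dst[0x26+3] := {0x7b,0x7d,0xaa}
#3 dst[0x05+8] := {0x3b,0x83,0x7b,0x8a,0x75,0x57,0xcf,0x5c}
#4 dst[0x16+8] := {0x8a,0x75,0x57,0xcf,0x5c,0x5e,0x20,0x0d}
query mem[0x06]=0x83, mem[0x0e]=0x20, mem[0x0a]=0x57

MEM[0x06,0x0e,0x0a] = 83 20 57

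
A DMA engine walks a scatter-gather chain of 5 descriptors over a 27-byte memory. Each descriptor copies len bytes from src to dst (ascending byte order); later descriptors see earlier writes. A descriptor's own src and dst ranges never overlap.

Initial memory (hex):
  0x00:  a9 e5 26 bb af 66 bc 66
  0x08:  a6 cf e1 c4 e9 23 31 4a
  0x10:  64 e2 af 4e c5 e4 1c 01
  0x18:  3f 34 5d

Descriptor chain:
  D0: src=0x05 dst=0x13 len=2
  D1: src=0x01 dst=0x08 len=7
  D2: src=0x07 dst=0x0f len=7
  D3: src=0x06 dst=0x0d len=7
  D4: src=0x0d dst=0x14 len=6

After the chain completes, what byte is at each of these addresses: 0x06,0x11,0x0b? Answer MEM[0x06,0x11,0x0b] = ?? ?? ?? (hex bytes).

D0: mem[0x13..0x14] <- [66 bc]
D1: mem[0x08..0x0e] <- [e5 26 bb af 66 bc 66]
D2: mem[0x0f..0x15] <- [66 e5 26 bb af 66 bc]
D3: mem[0x0d..0x13] <- [bc 66 e5 26 bb af 66]
D4: mem[0x14..0x19] <- [bc 66 e5 26 bb af]
query mem[0x06]=0xbc, mem[0x11]=0xbb, mem[0x0b]=0xaf

MEM[0x06,0x11,0x0b] = bc bb af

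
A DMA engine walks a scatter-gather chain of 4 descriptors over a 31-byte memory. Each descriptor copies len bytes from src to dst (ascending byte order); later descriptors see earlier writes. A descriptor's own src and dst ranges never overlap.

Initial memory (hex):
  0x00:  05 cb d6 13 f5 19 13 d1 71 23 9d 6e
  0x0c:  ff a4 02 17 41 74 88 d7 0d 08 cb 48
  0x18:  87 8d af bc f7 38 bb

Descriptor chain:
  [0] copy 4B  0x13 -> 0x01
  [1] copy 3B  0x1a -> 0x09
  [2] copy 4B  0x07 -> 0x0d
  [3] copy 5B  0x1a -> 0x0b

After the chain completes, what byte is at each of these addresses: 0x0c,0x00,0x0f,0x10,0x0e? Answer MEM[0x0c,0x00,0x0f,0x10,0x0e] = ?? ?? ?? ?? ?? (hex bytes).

MEM[0x0c,0x00,0x0f,0x10,0x0e] = bc 05 bb bc 38

#0 dst[0x01+4] := {0xd7,0x0d,0x08,0xcb}
#1 dst[0x09+3] := {0xaf,0xbc,0xf7}
#2 dst[0x0d+4] := {0xd1,0x71,0xaf,0xbc}
#3 dst[0x0b+5] := {0xaf,0xbc,0xf7,0x38,0xbb}
query mem[0x0c]=0xbc, mem[0x00]=0x05, mem[0x0f]=0xbb, mem[0x10]=0xbc, mem[0x0e]=0x38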